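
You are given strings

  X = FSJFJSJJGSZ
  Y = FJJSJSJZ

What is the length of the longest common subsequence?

7

Taking F at X[1]=Y[1]; then J at X[3]=Y[2]; then J at X[5]=Y[3]; then S at X[6]=Y[4]; then J at X[7]=Y[5]; then J at X[8]=Y[7]; then Z at X[11]=Y[8] gives a common subsequence of length 7. dp[11][8] = 7 confirms this is the maximum.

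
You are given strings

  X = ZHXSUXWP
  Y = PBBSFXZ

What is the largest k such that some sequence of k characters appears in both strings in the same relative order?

Match S at X[4]=Y[4], then X at X[6]=Y[6] — 2 characters in the same relative order in both. Since dp[8][7] = 2, nothing longer is possible.

2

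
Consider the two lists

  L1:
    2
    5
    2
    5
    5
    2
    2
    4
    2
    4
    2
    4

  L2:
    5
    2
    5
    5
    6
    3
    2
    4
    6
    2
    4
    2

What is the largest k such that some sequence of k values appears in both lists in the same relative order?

Let dp[i][j] be the LCS length of the first i values of L1 and the first j values of L2. dp[i][j] = dp[i-1][j-1]+1 when the i-th and j-th values match, else max(dp[i-1][j], dp[i][j-1]).
    ·  5  2  5  5  6  3  2  4  6  2  4  2
 ·  0  0  0  0  0  0  0  0  0  0  0  0  0
 2  0  0  1  1  1  1  1  1  1  1  1  1  1
 5  0  1  1  2  2  2  2  2  2  2  2  2  2
 2  0  1  2  2  2  2  2  3  3  3  3  3  3
 5  0  1  2  3  3  3  3  3  3  3  3  3  3
 5  0  1  2  3  4  4  4  4  4  4  4  4  4
 2  0  1  2  3  4  4  4  5  5  5  5  5  5
 2  0  1  2  3  4  4  4  5  5  5  6  6  6
 4  0  1  2  3  4  4  4  5  6  6  6  7  7
 2  0  1  2  3  4  4  4  5  6  6  7  7  8
 4  0  1  2  3  4  4  4  5  6  6  7  8  8
 2  0  1  2  3  4  4  4  5  6  6  7  8  9
 4  0  1  2  3  4  4  4  5  6  6  7  8  9
dp[12][12] = 9. One LCS (by backtracking along matches): 5, 2, 5, 5, 2, 4, 2, 4, 2.

9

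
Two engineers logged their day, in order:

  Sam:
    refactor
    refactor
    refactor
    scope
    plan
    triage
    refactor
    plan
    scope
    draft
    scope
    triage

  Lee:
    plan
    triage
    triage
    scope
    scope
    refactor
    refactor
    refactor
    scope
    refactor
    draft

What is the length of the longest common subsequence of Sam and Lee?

6

Match refactor [1,6] → refactor [2,7] → refactor [3,8] → scope [4,9] → refactor [7,10] → draft [10,11] — 6 tasks in the same relative order in both. The LCS DP gives dp[12][11] = 6, so this is optimal.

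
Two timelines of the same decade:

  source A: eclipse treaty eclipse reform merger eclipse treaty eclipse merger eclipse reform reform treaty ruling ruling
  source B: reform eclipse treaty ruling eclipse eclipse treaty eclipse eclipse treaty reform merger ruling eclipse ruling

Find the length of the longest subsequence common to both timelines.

Match eclipse (source A #1, source B #2) → treaty (source A #2, source B #3) → eclipse (source A #3, source B #5) → eclipse (source A #6, source B #6) → treaty (source A #7, source B #7) → eclipse (source A #8, source B #8) → eclipse (source A #10, source B #9) → reform (source A #11, source B #11) → ruling (source A #14, source B #13) → ruling (source A #15, source B #15) — 10 events in the same relative order in both, and the DP table's final entry dp[15][15] is also 10, so no common subsequence is longer.

10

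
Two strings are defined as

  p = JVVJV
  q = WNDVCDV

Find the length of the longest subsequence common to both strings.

Match V at p[2]=q[4], then V at p[5]=q[7] — 2 characters in the same relative order in both. The LCS DP gives dp[5][7] = 2, so this is optimal.

2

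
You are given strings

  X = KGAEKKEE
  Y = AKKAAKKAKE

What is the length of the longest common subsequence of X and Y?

Pick K (X #1, Y #3), then A (X #3, Y #5), then K (X #5, Y #7), then K (X #6, Y #9), then E (X #8, Y #10); all 5 characters appear in both, in order. The LCS DP gives dp[8][10] = 5, so this is optimal.

5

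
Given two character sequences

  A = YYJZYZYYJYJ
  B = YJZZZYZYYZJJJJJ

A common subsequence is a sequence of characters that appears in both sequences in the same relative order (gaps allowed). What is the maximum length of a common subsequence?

Pick Y [2,1], then J [3,2], then Z [4,5], then Y [5,6], then Z [6,7], then Y [7,8], then Y [8,9], then J [9,14], then J [11,15]; all 9 characters appear in both, in order. Since dp[11][15] = 9, nothing longer is possible.

9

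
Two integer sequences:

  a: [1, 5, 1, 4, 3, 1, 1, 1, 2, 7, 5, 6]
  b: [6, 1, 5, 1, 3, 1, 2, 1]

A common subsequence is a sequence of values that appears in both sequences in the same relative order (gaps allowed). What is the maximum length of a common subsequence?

6

Let dp[i][j] be the LCS length of the first i values of a and the first j values of b. dp[i][j] = dp[i-1][j-1]+1 when the i-th and j-th values match, else max(dp[i-1][j], dp[i][j-1]).
    ·  6  1  5  1  3  1  2  1
 ·  0  0  0  0  0  0  0  0  0
 1  0  0  1  1  1  1  1  1  1
 5  0  0  1  2  2  2  2  2  2
 1  0  0  1  2  3  3  3  3  3
 4  0  0  1  2  3  3  3  3  3
 3  0  0  1  2  3  4  4  4  4
 1  0  0  1  2  3  4  5  5  5
 1  0  0  1  2  3  4  5  5  6
 1  0  0  1  2  3  4  5  5  6
 2  0  0  1  2  3  4  5  6  6
 7  0  0  1  2  3  4  5  6  6
 5  0  0  1  2  3  4  5  6  6
 6  0  1  1  2  3  4  5  6  6
dp[12][8] = 6. One LCS (by backtracking along matches): 1, 5, 1, 3, 1, 1.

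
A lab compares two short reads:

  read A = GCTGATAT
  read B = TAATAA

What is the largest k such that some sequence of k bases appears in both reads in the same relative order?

Taking T (read A #3, read B #1), then A (read A #5, read B #3), then T (read A #6, read B #4), then A (read A #7, read B #6) gives a common subsequence of length 4, and the DP table's final entry dp[8][6] is also 4, so no common subsequence is longer.

4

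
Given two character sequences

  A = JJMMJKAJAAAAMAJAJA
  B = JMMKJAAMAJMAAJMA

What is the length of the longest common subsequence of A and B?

Taking J [2,1]; then M [3,2]; then M [4,3]; then K [6,4]; then J [8,5]; then A [9,6]; then A [10,7]; then A [11,9]; then M [13,11]; then A [14,12]; then A [16,13]; then J [17,14]; then A [18,16] gives a common subsequence of length 13. Since dp[18][16] = 13, nothing longer is possible.

13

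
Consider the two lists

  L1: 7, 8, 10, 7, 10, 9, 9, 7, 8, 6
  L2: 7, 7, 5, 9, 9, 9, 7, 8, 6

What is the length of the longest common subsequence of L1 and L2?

One common subsequence of length 7: 7 at L1[1]=L2[1] → 7 at L1[4]=L2[2] → 9 at L1[6]=L2[5] → 9 at L1[7]=L2[6] → 7 at L1[8]=L2[7] → 8 at L1[9]=L2[8] → 6 at L1[10]=L2[9]. dp[10][9] = 7 confirms this is the maximum.

7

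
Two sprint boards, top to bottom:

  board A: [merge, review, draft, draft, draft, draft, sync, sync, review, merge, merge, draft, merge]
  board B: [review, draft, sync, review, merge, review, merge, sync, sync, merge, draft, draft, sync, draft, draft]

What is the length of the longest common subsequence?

7

Pick review (board A #2, board B #1), draft (board A #6, board B #2), sync (board A #7, board B #3), review (board A #9, board B #6), merge (board A #10, board B #7), merge (board A #11, board B #10), draft (board A #12, board B #15); all 7 tasks appear in both, in order. dp[13][15] = 7 confirms this is the maximum.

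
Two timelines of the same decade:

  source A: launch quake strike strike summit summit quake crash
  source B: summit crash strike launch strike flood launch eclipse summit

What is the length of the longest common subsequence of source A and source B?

3

Match launch [1,4], strike [3,5], summit [6,9] — 3 events in the same relative order in both. The LCS DP gives dp[8][9] = 3, so this is optimal.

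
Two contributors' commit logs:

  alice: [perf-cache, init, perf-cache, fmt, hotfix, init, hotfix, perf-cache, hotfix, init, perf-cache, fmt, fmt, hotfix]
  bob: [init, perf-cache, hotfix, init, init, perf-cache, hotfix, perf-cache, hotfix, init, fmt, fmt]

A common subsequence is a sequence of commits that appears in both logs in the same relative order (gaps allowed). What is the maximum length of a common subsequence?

10

One common subsequence of length 10: init [2,1]; then perf-cache [3,2]; then hotfix [5,3]; then init [6,5]; then hotfix [7,7]; then perf-cache [8,8]; then hotfix [9,9]; then init [10,10]; then fmt [12,11]; then fmt [13,12]. dp[14][12] = 10 confirms this is the maximum.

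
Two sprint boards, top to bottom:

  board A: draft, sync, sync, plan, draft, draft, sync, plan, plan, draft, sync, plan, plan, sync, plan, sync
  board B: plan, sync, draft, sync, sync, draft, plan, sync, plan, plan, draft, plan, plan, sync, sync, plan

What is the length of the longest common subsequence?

12

One common subsequence of length 12: draft (board A #1, board B #3) → sync (board A #2, board B #4) → sync (board A #3, board B #5) → plan (board A #4, board B #7) → sync (board A #7, board B #8) → plan (board A #8, board B #9) → plan (board A #9, board B #10) → draft (board A #10, board B #11) → plan (board A #12, board B #12) → plan (board A #13, board B #13) → sync (board A #14, board B #15) → plan (board A #15, board B #16). Since dp[16][16] = 12, nothing longer is possible.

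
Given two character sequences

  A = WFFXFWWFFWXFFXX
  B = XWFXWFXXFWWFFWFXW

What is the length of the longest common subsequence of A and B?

12

One common subsequence of length 12: W [1,2], then F [2,3], then F [3,6], then X [4,8], then F [5,9], then W [6,10], then W [7,11], then F [8,12], then F [9,13], then W [10,14], then F [13,15], then X [14,16]. dp[15][17] = 12 confirms this is the maximum.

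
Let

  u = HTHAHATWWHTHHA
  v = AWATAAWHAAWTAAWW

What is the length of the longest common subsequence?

7

Taking T [2,4], H [3,8], A [4,9], A [6,10], T [7,12], W [8,15], W [9,16] gives a common subsequence of length 7. Since dp[14][16] = 7, nothing longer is possible.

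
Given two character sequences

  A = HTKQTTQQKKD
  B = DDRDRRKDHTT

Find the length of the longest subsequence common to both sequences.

Pick H (A #1, B #9), then T (A #5, B #10), then T (A #6, B #11); all 3 characters appear in both, in order. dp[11][11] = 3 confirms this is the maximum.

3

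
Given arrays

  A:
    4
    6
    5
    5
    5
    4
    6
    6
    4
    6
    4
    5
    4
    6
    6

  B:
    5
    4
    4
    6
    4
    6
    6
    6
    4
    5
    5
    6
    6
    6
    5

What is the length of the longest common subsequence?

10

One common subsequence of length 10: 4 at A[1]=B[3]; then 6 at A[2]=B[4]; then 4 at A[6]=B[5]; then 6 at A[7]=B[6]; then 6 at A[8]=B[7]; then 6 at A[10]=B[8]; then 4 at A[11]=B[9]; then 5 at A[12]=B[11]; then 6 at A[14]=B[13]; then 6 at A[15]=B[14]. The LCS DP gives dp[15][15] = 10, so this is optimal.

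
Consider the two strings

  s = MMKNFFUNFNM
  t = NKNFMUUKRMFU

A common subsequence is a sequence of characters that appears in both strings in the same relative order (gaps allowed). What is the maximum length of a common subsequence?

Taking K [3,2], then N [4,3], then F [5,4], then F [6,11], then U [7,12] gives a common subsequence of length 5, and the DP table's final entry dp[11][12] is also 5, so no common subsequence is longer.

5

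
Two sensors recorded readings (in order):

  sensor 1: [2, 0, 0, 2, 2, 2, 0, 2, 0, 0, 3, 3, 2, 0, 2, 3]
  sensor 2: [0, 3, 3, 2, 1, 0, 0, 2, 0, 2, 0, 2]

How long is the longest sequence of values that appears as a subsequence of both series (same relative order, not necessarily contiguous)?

One common subsequence of length 8: 2 at sensor 1[1]=sensor 2[4]; then 0 at sensor 1[3]=sensor 2[6]; then 0 at sensor 1[7]=sensor 2[7]; then 2 at sensor 1[8]=sensor 2[8]; then 0 at sensor 1[10]=sensor 2[9]; then 2 at sensor 1[13]=sensor 2[10]; then 0 at sensor 1[14]=sensor 2[11]; then 2 at sensor 1[15]=sensor 2[12]. The LCS DP gives dp[16][12] = 8, so this is optimal.

8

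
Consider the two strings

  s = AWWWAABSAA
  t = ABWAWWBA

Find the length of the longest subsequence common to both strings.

One common subsequence of length 6: A [1,1]; then W [2,3]; then W [3,5]; then W [4,6]; then B [7,7]; then A [10,8], and the DP table's final entry dp[10][8] is also 6, so no common subsequence is longer.

6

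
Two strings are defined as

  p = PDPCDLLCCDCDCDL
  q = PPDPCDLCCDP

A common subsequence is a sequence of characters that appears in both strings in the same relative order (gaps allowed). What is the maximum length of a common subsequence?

9

Taking P [1,2]; then D [2,3]; then P [3,4]; then C [4,5]; then D [5,6]; then L [7,7]; then C [8,8]; then C [9,9]; then D [10,10] gives a common subsequence of length 9. The LCS DP gives dp[15][11] = 9, so this is optimal.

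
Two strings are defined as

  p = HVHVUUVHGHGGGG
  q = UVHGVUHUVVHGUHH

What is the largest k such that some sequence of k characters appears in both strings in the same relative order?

9

Pick V [2,2], H [3,3], V [4,5], U [5,6], U [6,8], V [7,10], H [8,11], G [9,12], H [10,15]; all 9 characters appear in both, in order. The LCS DP gives dp[14][15] = 9, so this is optimal.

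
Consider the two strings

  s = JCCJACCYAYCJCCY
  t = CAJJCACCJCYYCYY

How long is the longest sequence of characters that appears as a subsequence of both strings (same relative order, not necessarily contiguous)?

9

Taking J at s[1]=t[4]; then C at s[2]=t[7]; then C at s[3]=t[8]; then J at s[4]=t[9]; then C at s[7]=t[10]; then Y at s[8]=t[11]; then Y at s[10]=t[12]; then C at s[11]=t[13]; then Y at s[15]=t[15] gives a common subsequence of length 9. dp[15][15] = 9 confirms this is the maximum.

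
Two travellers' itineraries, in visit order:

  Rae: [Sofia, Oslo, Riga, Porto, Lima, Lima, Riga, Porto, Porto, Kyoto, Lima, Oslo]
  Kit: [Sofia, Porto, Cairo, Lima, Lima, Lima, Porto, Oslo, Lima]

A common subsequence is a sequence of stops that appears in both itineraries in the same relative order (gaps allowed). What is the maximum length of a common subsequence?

6

Match Sofia (Rae #1, Kit #1), then Porto (Rae #4, Kit #2), then Lima (Rae #5, Kit #5), then Lima (Rae #6, Kit #6), then Porto (Rae #8, Kit #7), then Lima (Rae #11, Kit #9) — 6 stops in the same relative order in both. dp[12][9] = 6 confirms this is the maximum.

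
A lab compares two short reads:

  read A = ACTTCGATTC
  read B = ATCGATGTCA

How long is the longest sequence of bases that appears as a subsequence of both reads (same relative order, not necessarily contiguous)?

8

Pick A (read A #1, read B #1), then T (read A #4, read B #2), then C (read A #5, read B #3), then G (read A #6, read B #4), then A (read A #7, read B #5), then T (read A #8, read B #6), then T (read A #9, read B #8), then C (read A #10, read B #9); all 8 bases appear in both, in order. The LCS DP gives dp[10][10] = 8, so this is optimal.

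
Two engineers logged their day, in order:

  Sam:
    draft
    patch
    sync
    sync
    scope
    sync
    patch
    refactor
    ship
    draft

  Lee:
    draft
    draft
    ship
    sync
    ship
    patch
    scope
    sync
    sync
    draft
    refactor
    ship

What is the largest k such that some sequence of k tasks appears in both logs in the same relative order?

Taking draft (Sam #1, Lee #2), then patch (Sam #2, Lee #6), then sync (Sam #3, Lee #8), then sync (Sam #4, Lee #9), then refactor (Sam #8, Lee #11), then ship (Sam #9, Lee #12) gives a common subsequence of length 6. dp[10][12] = 6 confirms this is the maximum.

6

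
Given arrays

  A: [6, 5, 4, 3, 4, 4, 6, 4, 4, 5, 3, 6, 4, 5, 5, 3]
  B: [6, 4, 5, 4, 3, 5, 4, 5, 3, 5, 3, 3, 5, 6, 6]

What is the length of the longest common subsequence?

Pick 6 (A #1, B #1) → 5 (A #2, B #3) → 4 (A #3, B #4) → 3 (A #4, B #5) → 4 (A #9, B #7) → 5 (A #10, B #8) → 3 (A #11, B #9) → 5 (A #14, B #10) → 5 (A #15, B #13); all 9 values appear in both, in order. The LCS DP gives dp[16][15] = 9, so this is optimal.

9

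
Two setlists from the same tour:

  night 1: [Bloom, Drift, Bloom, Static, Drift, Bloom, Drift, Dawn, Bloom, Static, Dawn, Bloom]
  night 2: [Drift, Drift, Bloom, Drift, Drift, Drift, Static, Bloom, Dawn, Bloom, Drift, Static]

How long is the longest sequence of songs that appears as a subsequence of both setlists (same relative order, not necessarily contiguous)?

7

Match Bloom [1,3] → Drift [2,6] → Static [4,7] → Bloom [6,8] → Dawn [8,9] → Bloom [9,10] → Static [10,12] — 7 songs in the same relative order in both. Since dp[12][12] = 7, nothing longer is possible.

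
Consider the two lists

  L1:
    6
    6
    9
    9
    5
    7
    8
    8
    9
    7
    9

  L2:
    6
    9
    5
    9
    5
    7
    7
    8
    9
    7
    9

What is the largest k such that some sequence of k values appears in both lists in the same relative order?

9

Pick 6 [2,1], then 9 [3,2], then 9 [4,4], then 5 [5,5], then 7 [6,7], then 8 [8,8], then 9 [9,9], then 7 [10,10], then 9 [11,11]; all 9 values appear in both, in order. dp[11][11] = 9 confirms this is the maximum.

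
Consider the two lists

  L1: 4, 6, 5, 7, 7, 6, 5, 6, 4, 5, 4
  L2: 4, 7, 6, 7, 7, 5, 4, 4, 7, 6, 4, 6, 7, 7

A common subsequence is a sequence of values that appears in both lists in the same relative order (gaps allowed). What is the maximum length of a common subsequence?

7

Taking 4 at L1[1]=L2[1], 6 at L1[2]=L2[3], 7 at L1[4]=L2[4], 7 at L1[5]=L2[5], 5 at L1[7]=L2[6], 6 at L1[8]=L2[10], 4 at L1[9]=L2[11] gives a common subsequence of length 7. The LCS DP gives dp[11][14] = 7, so this is optimal.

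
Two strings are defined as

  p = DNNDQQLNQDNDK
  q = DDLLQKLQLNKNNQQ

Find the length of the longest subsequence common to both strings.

Match D at p[1]=q[1]; then D at p[4]=q[2]; then Q at p[5]=q[5]; then Q at p[6]=q[8]; then L at p[7]=q[9]; then N at p[8]=q[13]; then Q at p[9]=q[15] — 7 characters in the same relative order in both. The LCS DP gives dp[13][15] = 7, so this is optimal.

7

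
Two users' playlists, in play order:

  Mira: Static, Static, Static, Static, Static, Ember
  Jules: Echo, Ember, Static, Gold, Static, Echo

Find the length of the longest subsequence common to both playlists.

2

One common subsequence of length 2: Static at Mira[1]=Jules[3] → Static at Mira[2]=Jules[5]. dp[6][6] = 2 confirms this is the maximum.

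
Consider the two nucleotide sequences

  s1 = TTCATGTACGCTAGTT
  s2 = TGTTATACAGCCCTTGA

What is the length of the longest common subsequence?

10

Match T at s1[1]=s2[3], T at s1[2]=s2[4], A at s1[4]=s2[5], T at s1[7]=s2[6], A at s1[8]=s2[7], C at s1[9]=s2[8], G at s1[10]=s2[10], C at s1[11]=s2[13], T at s1[12]=s2[15], A at s1[13]=s2[17] — 10 bases in the same relative order in both. dp[16][17] = 10 confirms this is the maximum.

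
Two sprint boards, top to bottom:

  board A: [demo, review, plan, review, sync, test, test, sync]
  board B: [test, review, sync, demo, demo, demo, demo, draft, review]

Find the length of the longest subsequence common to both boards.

2

Pick demo [1,7], then review [4,9]; all 2 tasks appear in both, in order. The LCS DP gives dp[8][9] = 2, so this is optimal.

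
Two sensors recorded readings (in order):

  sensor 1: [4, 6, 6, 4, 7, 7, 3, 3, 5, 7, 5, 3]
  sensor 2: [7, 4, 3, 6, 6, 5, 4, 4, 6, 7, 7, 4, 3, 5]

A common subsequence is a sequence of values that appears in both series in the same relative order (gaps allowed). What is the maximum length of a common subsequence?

8

Taking 4 at sensor 1[1]=sensor 2[2], 6 at sensor 1[2]=sensor 2[4], 6 at sensor 1[3]=sensor 2[5], 4 at sensor 1[4]=sensor 2[8], 7 at sensor 1[5]=sensor 2[10], 7 at sensor 1[6]=sensor 2[11], 3 at sensor 1[8]=sensor 2[13], 5 at sensor 1[11]=sensor 2[14] gives a common subsequence of length 8. The LCS DP gives dp[12][14] = 8, so this is optimal.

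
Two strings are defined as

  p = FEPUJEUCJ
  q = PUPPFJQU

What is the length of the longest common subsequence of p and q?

Taking P at p[3]=q[1] → U at p[4]=q[2] → J at p[5]=q[6] → U at p[7]=q[8] gives a common subsequence of length 4, and the DP table's final entry dp[9][8] is also 4, so no common subsequence is longer.

4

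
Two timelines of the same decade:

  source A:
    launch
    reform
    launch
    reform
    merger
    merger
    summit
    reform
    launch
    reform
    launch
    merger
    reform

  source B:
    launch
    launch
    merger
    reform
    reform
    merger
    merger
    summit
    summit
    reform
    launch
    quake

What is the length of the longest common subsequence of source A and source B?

8

Taking launch at source A[1]=source B[2]; then reform at source A[2]=source B[4]; then reform at source A[4]=source B[5]; then merger at source A[5]=source B[6]; then merger at source A[6]=source B[7]; then summit at source A[7]=source B[9]; then reform at source A[8]=source B[10]; then launch at source A[9]=source B[11] gives a common subsequence of length 8. Since dp[13][12] = 8, nothing longer is possible.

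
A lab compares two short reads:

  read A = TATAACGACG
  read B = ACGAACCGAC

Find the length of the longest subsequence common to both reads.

7

Match A at read A[2]=read B[1]; then A at read A[4]=read B[4]; then A at read A[5]=read B[5]; then C at read A[6]=read B[7]; then G at read A[7]=read B[8]; then A at read A[8]=read B[9]; then C at read A[9]=read B[10] — 7 bases in the same relative order in both. Since dp[10][10] = 7, nothing longer is possible.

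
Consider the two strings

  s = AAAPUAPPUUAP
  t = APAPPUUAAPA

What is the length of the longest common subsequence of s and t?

9

Taking A at s[3]=t[1]; then P at s[4]=t[2]; then A at s[6]=t[3]; then P at s[7]=t[4]; then P at s[8]=t[5]; then U at s[9]=t[6]; then U at s[10]=t[7]; then A at s[11]=t[9]; then P at s[12]=t[10] gives a common subsequence of length 9. Since dp[12][11] = 9, nothing longer is possible.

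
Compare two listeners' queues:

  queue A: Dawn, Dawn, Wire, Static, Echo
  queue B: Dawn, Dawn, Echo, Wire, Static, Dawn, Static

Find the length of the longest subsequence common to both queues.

4

Match Dawn [1,1] → Dawn [2,2] → Wire [3,4] → Static [4,7] — 4 songs in the same relative order in both. dp[5][7] = 4 confirms this is the maximum.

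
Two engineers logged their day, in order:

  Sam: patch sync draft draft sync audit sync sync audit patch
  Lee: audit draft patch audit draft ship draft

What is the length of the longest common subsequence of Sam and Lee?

Match patch [1,3] → draft [3,5] → draft [4,7] — 3 tasks in the same relative order in both, and the DP table's final entry dp[10][7] is also 3, so no common subsequence is longer.

3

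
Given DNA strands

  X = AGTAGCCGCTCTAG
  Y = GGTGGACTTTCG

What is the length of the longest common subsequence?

Taking G [2,2] → T [3,3] → G [5,4] → G [8,5] → C [9,7] → T [10,10] → C [11,11] → G [14,12] gives a common subsequence of length 8, and the DP table's final entry dp[14][12] is also 8, so no common subsequence is longer.

8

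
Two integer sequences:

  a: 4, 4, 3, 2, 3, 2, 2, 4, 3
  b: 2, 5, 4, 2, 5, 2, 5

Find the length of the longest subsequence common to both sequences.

Let dp[i][j] be the LCS length of the first i values of a and the first j values of b. dp[i][j] = dp[i-1][j-1]+1 when the i-th and j-th values match, else max(dp[i-1][j], dp[i][j-1]).
    ·  2  5  4  2  5  2  5
 ·  0  0  0  0  0  0  0  0
 4  0  0  0  1  1  1  1  1
 4  0  0  0  1  1  1  1  1
 3  0  0  0  1  1  1  1  1
 2  0  1  1  1  2  2  2  2
 3  0  1  1  1  2  2  2  2
 2  0  1  1  1  2  2  3  3
 2  0  1  1  1  2  2  3  3
 4  0  1  1  2  2  2  3  3
 3  0  1  1  2  2  2  3  3
dp[9][7] = 3. One LCS (by backtracking along matches): 4, 2, 2.

3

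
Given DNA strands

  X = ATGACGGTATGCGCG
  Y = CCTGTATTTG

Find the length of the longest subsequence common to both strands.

Taking T (X #2, Y #3), then G (X #3, Y #4), then A (X #4, Y #6), then T (X #8, Y #8), then T (X #10, Y #9), then G (X #15, Y #10) gives a common subsequence of length 6. Since dp[15][10] = 6, nothing longer is possible.

6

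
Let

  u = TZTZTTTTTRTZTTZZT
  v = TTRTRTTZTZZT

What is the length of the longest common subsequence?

One common subsequence of length 10: T (u #1, v #1) → T (u #3, v #2) → T (u #5, v #4) → T (u #9, v #6) → T (u #11, v #7) → Z (u #12, v #8) → T (u #14, v #9) → Z (u #15, v #10) → Z (u #16, v #11) → T (u #17, v #12), and the DP table's final entry dp[17][12] is also 10, so no common subsequence is longer.

10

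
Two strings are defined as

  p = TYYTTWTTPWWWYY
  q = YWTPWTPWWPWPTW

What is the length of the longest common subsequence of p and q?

8

One common subsequence of length 8: Y at p[2]=q[1], T at p[4]=q[3], W at p[6]=q[5], T at p[8]=q[6], P at p[9]=q[7], W at p[10]=q[9], W at p[11]=q[11], W at p[12]=q[14]. dp[14][14] = 8 confirms this is the maximum.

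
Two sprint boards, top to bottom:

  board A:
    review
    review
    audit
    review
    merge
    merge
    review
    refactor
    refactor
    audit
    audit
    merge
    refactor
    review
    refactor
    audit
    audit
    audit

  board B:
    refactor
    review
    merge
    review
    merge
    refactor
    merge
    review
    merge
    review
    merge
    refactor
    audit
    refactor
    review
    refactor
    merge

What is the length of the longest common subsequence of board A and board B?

Pick review at board A[1]=board B[2], review at board A[2]=board B[4], review at board A[4]=board B[8], merge at board A[5]=board B[9], merge at board A[6]=board B[11], refactor at board A[9]=board B[12], audit at board A[11]=board B[13], refactor at board A[13]=board B[14], review at board A[14]=board B[15], refactor at board A[15]=board B[16]; all 10 tasks appear in both, in order, and the DP table's final entry dp[18][17] is also 10, so no common subsequence is longer.

10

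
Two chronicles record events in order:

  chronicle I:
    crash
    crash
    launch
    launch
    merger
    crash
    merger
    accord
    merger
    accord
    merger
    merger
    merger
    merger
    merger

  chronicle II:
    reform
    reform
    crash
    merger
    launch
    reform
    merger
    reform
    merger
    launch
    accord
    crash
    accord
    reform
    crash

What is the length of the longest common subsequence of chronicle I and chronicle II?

One common subsequence of length 6: crash at chronicle I[1]=chronicle II[3], launch at chronicle I[3]=chronicle II[5], merger at chronicle I[5]=chronicle II[7], merger at chronicle I[7]=chronicle II[9], accord at chronicle I[8]=chronicle II[11], accord at chronicle I[10]=chronicle II[13], and the DP table's final entry dp[15][15] is also 6, so no common subsequence is longer.

6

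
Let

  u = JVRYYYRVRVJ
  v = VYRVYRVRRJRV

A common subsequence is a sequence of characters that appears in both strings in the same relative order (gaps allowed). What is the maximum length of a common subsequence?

7

One common subsequence of length 7: V (u #2, v #1), then R (u #3, v #3), then Y (u #6, v #5), then R (u #7, v #6), then V (u #8, v #7), then R (u #9, v #11), then V (u #10, v #12). Since dp[11][12] = 7, nothing longer is possible.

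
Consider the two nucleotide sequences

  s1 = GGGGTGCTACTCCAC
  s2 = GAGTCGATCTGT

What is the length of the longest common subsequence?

7

One common subsequence of length 7: G at s1[1]=s2[1], then G at s1[2]=s2[3], then G at s1[3]=s2[6], then T at s1[5]=s2[8], then C at s1[7]=s2[9], then T at s1[8]=s2[10], then T at s1[11]=s2[12]. The LCS DP gives dp[15][12] = 7, so this is optimal.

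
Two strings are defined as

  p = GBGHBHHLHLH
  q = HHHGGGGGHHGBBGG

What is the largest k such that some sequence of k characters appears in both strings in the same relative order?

5

One common subsequence of length 5: H at p[4]=q[1], then H at p[6]=q[2], then H at p[7]=q[3], then H at p[9]=q[9], then H at p[11]=q[10]. The LCS DP gives dp[11][15] = 5, so this is optimal.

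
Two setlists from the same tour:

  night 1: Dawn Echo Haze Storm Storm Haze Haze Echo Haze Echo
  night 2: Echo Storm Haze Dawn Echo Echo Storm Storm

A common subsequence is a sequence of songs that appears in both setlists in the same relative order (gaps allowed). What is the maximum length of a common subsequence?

Taking Echo [2,1] → Storm [5,2] → Haze [6,3] → Echo [8,5] → Echo [10,6] gives a common subsequence of length 5. dp[10][8] = 5 confirms this is the maximum.

5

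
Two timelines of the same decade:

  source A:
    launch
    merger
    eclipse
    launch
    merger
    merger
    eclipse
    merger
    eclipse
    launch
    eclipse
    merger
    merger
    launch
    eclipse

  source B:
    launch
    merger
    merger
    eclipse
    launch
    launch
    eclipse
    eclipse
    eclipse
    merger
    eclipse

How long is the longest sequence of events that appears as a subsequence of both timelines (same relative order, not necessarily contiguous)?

One common subsequence of length 9: launch at source A[1]=source B[1], merger at source A[2]=source B[3], eclipse at source A[3]=source B[4], launch at source A[4]=source B[6], eclipse at source A[7]=source B[7], eclipse at source A[9]=source B[8], eclipse at source A[11]=source B[9], merger at source A[13]=source B[10], eclipse at source A[15]=source B[11]. dp[15][11] = 9 confirms this is the maximum.

9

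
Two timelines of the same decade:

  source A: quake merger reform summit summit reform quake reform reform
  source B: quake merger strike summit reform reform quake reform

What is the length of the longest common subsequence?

Pick quake at source A[1]=source B[1], then merger at source A[2]=source B[2], then reform at source A[3]=source B[5], then reform at source A[6]=source B[6], then quake at source A[7]=source B[7], then reform at source A[9]=source B[8]; all 6 events appear in both, in order. The LCS DP gives dp[9][8] = 6, so this is optimal.

6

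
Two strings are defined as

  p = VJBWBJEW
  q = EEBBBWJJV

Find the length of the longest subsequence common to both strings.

Let dp[i][j] be the LCS length of the first i characters of p and the first j characters of q. dp[i][j] = dp[i-1][j-1]+1 when the i-th and j-th characters match, else max(dp[i-1][j], dp[i][j-1]).
    ·  E  E  B  B  B  W  J  J  V
 ·  0  0  0  0  0  0  0  0  0  0
 V  0  0  0  0  0  0  0  0  0  1
 J  0  0  0  0  0  0  0  1  1  1
 B  0  0  0  1  1  1  1  1  1  1
 W  0  0  0  1  1  1  2  2  2  2
 B  0  0  0  1  2  2  2  2  2  2
 J  0  0  0  1  2  2  2  3  3  3
 E  0  1  1  1  2  2  2  3  3  3
 W  0  1  1  1  2  2  3  3  3  3
dp[8][9] = 3. One LCS (by backtracking along matches): BWJ.

3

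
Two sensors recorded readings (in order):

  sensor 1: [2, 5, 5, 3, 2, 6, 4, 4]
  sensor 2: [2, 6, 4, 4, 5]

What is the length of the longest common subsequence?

4

One common subsequence of length 4: 2 [5,1]; then 6 [6,2]; then 4 [7,3]; then 4 [8,4]. Since dp[8][5] = 4, nothing longer is possible.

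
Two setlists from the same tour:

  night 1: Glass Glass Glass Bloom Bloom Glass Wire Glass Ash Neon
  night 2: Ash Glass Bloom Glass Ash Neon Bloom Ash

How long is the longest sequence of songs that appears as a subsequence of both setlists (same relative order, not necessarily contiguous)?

Taking Glass (night 1 #3, night 2 #2), then Bloom (night 1 #5, night 2 #3), then Glass (night 1 #8, night 2 #4), then Ash (night 1 #9, night 2 #5), then Neon (night 1 #10, night 2 #6) gives a common subsequence of length 5. The LCS DP gives dp[10][8] = 5, so this is optimal.

5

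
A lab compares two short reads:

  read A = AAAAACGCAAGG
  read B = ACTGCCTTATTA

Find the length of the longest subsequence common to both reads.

6

Taking A [5,1], C [6,2], G [7,4], C [8,6], A [9,9], A [10,12] gives a common subsequence of length 6, and the DP table's final entry dp[12][12] is also 6, so no common subsequence is longer.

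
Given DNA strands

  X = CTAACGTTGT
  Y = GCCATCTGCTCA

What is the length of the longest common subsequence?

6

One common subsequence of length 6: C [1,3]; then T [2,5]; then C [5,6]; then T [8,7]; then G [9,8]; then T [10,10], and the DP table's final entry dp[10][12] is also 6, so no common subsequence is longer.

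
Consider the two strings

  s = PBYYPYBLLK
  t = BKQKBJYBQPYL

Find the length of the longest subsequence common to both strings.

5

Taking B [2,5], Y [3,7], P [5,10], Y [6,11], L [9,12] gives a common subsequence of length 5. The LCS DP gives dp[10][12] = 5, so this is optimal.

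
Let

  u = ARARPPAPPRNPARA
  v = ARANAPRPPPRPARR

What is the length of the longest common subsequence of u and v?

11

One common subsequence of length 11: A at u[1]=v[1] → R at u[2]=v[2] → A at u[3]=v[5] → R at u[4]=v[7] → P at u[6]=v[8] → P at u[8]=v[9] → P at u[9]=v[10] → R at u[10]=v[11] → P at u[12]=v[12] → A at u[13]=v[13] → R at u[14]=v[15]. dp[15][15] = 11 confirms this is the maximum.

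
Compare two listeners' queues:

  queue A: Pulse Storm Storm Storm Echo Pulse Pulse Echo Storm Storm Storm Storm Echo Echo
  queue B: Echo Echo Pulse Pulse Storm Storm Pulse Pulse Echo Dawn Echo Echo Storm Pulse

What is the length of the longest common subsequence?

8

Match Pulse [1,4], then Storm [3,5], then Storm [4,6], then Pulse [6,7], then Pulse [7,8], then Echo [8,9], then Echo [13,11], then Echo [14,12] — 8 songs in the same relative order in both, and the DP table's final entry dp[14][14] is also 8, so no common subsequence is longer.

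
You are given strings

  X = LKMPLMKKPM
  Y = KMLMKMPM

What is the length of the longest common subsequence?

Let dp[i][j] be the LCS length of the first i characters of X and the first j characters of Y. dp[i][j] = dp[i-1][j-1]+1 when the i-th and j-th characters match, else max(dp[i-1][j], dp[i][j-1]).
    ·  K  M  L  M  K  M  P  M
 ·  0  0  0  0  0  0  0  0  0
 L  0  0  0  1  1  1  1  1  1
 K  0  1  1  1  1  2  2  2  2
 M  0  1  2  2  2  2  3  3  3
 P  0  1  2  2  2  2  3  4  4
 L  0  1  2  3  3  3  3  4  4
 M  0  1  2  3  4  4  4  4  5
 K  0  1  2  3  4  5  5  5  5
 K  0  1  2  3  4  5  5  5  5
 P  0  1  2  3  4  5  5  6  6
 M  0  1  2  3  4  5  6  6  7
dp[10][8] = 7. One LCS (by backtracking along matches): KMLMKPM.

7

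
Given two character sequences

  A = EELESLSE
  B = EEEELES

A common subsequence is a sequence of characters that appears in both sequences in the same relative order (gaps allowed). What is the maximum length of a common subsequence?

5

Taking E [1,3], E [2,4], L [3,5], E [4,6], S [7,7] gives a common subsequence of length 5, and the DP table's final entry dp[8][7] is also 5, so no common subsequence is longer.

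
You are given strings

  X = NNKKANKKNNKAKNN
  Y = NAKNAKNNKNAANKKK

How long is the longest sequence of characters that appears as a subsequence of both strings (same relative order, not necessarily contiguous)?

Match N (X #1, Y #1) → N (X #2, Y #4) → K (X #3, Y #6) → K (X #4, Y #9) → A (X #5, Y #12) → N (X #6, Y #13) → K (X #8, Y #14) → K (X #11, Y #15) → K (X #13, Y #16) — 9 characters in the same relative order in both. Since dp[15][16] = 9, nothing longer is possible.

9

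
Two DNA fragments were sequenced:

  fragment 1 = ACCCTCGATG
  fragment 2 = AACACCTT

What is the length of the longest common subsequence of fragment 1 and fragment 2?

Match A [1,2], then C [2,3], then C [3,5], then C [4,6], then T [5,7], then T [9,8] — 6 bases in the same relative order in both, and the DP table's final entry dp[10][8] is also 6, so no common subsequence is longer.

6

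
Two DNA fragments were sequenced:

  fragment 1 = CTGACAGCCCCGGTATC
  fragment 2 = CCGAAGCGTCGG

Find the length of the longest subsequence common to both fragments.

Pick C (fragment 1 #1, fragment 2 #2) → G (fragment 1 #3, fragment 2 #3) → A (fragment 1 #4, fragment 2 #4) → A (fragment 1 #6, fragment 2 #5) → G (fragment 1 #7, fragment 2 #6) → C (fragment 1 #8, fragment 2 #7) → C (fragment 1 #11, fragment 2 #10) → G (fragment 1 #12, fragment 2 #11) → G (fragment 1 #13, fragment 2 #12); all 9 bases appear in both, in order. Since dp[17][12] = 9, nothing longer is possible.

9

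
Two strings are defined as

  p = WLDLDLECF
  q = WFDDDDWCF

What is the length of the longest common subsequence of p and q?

5

One common subsequence of length 5: W [1,1]; then D [3,5]; then D [5,6]; then C [8,8]; then F [9,9]. Since dp[9][9] = 5, nothing longer is possible.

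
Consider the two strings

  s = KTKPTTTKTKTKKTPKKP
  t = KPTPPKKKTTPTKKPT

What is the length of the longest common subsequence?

11

Pick K (s #1, t #1) → T (s #2, t #3) → K (s #3, t #6) → K (s #8, t #7) → K (s #10, t #8) → T (s #11, t #9) → T (s #14, t #10) → P (s #15, t #11) → K (s #16, t #13) → K (s #17, t #14) → P (s #18, t #15); all 11 characters appear in both, in order. dp[18][16] = 11 confirms this is the maximum.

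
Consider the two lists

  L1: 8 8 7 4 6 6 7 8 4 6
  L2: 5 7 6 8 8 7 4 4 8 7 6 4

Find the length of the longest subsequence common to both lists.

Match 8 at L1[1]=L2[4] → 8 at L1[2]=L2[5] → 7 at L1[3]=L2[6] → 4 at L1[4]=L2[8] → 6 at L1[6]=L2[11] → 4 at L1[9]=L2[12] — 6 values in the same relative order in both. The LCS DP gives dp[10][12] = 6, so this is optimal.

6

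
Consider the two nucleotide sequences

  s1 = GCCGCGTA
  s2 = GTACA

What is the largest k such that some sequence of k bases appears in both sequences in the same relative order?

3

Taking G (s1 #1, s2 #1) → C (s1 #5, s2 #4) → A (s1 #8, s2 #5) gives a common subsequence of length 3, and the DP table's final entry dp[8][5] is also 3, so no common subsequence is longer.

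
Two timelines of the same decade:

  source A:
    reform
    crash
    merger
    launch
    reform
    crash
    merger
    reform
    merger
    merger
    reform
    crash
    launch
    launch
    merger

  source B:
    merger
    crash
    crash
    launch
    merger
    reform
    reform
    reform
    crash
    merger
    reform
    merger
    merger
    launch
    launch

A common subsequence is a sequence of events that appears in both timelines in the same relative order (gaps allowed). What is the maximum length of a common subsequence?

Match crash (source A #2, source B #3); then merger (source A #3, source B #5); then reform (source A #5, source B #8); then crash (source A #6, source B #9); then merger (source A #7, source B #10); then reform (source A #8, source B #11); then merger (source A #9, source B #12); then merger (source A #10, source B #13); then launch (source A #13, source B #14); then launch (source A #14, source B #15) — 10 events in the same relative order in both. The LCS DP gives dp[15][15] = 10, so this is optimal.

10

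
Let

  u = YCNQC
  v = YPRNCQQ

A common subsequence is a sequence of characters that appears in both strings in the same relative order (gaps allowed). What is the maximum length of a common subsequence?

3

Pick Y (u #1, v #1), C (u #2, v #5), Q (u #4, v #7); all 3 characters appear in both, in order, and the DP table's final entry dp[5][7] is also 3, so no common subsequence is longer.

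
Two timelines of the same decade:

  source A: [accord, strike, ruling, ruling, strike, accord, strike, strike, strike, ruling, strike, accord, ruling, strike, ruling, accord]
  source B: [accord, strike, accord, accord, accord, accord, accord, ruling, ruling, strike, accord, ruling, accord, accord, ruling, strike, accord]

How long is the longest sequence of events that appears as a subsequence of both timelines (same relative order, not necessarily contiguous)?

11

One common subsequence of length 11: accord at source A[1]=source B[1], strike at source A[2]=source B[2], ruling at source A[3]=source B[8], ruling at source A[4]=source B[9], strike at source A[5]=source B[10], accord at source A[6]=source B[11], ruling at source A[10]=source B[12], accord at source A[12]=source B[14], ruling at source A[13]=source B[15], strike at source A[14]=source B[16], accord at source A[16]=source B[17]. dp[16][17] = 11 confirms this is the maximum.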